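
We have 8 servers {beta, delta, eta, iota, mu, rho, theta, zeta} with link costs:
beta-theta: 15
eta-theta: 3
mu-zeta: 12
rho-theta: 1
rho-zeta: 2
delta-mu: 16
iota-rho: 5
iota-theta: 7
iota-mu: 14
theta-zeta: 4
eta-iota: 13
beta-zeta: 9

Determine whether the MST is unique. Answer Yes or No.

Yes

Kruskal: consider edges lightest-first.
rho-theta (1): add — endpoints in different components.
rho-zeta (2): add — endpoints in different components.
eta-theta (3): add — endpoints in different components.
theta-zeta (4): skip — zeta and theta already connected.
iota-rho (5): add — endpoints in different components.
iota-theta (7): skip — iota and theta already connected.
beta-zeta (9): add — endpoints in different components.
mu-zeta (12): add — endpoints in different components.
eta-iota (13): skip — eta and iota already connected.
iota-mu (14): skip — mu and iota already connected.
beta-theta (15): skip — beta and theta already connected.
delta-mu (16): add — endpoints in different components.
Every non-tree edge has weight strictly greater than the heaviest edge on the tree path between its endpoints, so the MST is unique.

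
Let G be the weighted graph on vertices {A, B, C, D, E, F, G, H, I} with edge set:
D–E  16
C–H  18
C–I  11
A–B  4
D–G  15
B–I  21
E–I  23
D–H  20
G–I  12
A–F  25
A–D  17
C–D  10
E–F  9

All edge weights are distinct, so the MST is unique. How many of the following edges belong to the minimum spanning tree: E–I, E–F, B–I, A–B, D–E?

Kruskal's algorithm — process edges by increasing weight (ties by edge label):
A–B (4): add — endpoints in different components.
E–F (9): add — endpoints in different components.
C–D (10): add — endpoints in different components.
C–I (11): add — endpoints in different components.
G–I (12): add — endpoints in different components.
D–G (15): skip — D and G already connected.
D–E (16): add — endpoints in different components.
A–D (17): add — endpoints in different components.
C–H (18): add — endpoints in different components.
MST edge set: {A–B, E–F, C–D, C–I, G–I, D–E, A–D, C–H}.
Of the listed edges, {E–F, A–B, D–E} are in the MST → 3.

3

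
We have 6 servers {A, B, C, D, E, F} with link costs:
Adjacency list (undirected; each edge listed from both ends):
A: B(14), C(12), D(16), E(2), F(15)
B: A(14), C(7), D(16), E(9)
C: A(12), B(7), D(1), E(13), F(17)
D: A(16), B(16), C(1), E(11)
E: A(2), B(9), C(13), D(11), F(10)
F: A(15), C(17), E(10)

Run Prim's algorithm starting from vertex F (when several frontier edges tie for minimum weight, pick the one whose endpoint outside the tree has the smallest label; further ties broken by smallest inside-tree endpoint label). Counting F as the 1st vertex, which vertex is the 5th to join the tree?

Prim, starting at F.
Step 1: cheapest edge leaving the tree is E-F (10); add E.
Step 2: cheapest edge leaving the tree is A-E (2); add A.
Step 3: cheapest edge leaving the tree is B-E (9); add B.
Step 4: cheapest edge leaving the tree is B-C (7); add C.
Step 5: cheapest edge leaving the tree is C-D (1); add D.
Vertex order: F, E, A, B, C, D. The 5th vertex is C.

C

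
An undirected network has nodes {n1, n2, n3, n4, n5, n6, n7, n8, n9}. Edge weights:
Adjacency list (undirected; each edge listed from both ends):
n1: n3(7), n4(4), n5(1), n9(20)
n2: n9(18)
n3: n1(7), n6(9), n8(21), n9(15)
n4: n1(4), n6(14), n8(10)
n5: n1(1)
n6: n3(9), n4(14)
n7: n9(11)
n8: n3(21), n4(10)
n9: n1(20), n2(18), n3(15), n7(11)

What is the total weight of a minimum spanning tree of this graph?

Kruskal's algorithm — process edges by increasing weight (ties by edge label):
n1–n5 (1): add — endpoints in different components.
n1–n4 (4): add — endpoints in different components.
n1–n3 (7): add — endpoints in different components.
n3–n6 (9): add — endpoints in different components.
n4–n8 (10): add — endpoints in different components.
n7–n9 (11): add — endpoints in different components.
n4–n6 (14): skip — n4 and n6 already connected.
n3–n9 (15): add — endpoints in different components.
n2–n9 (18): add — endpoints in different components.
MST edges: n1–n5, n1–n4, n1–n3, n3–n6, n4–n8, n7–n9, n3–n9, n2–n9; total weight 1+4+7+9+10+11+15+18 = 75.

75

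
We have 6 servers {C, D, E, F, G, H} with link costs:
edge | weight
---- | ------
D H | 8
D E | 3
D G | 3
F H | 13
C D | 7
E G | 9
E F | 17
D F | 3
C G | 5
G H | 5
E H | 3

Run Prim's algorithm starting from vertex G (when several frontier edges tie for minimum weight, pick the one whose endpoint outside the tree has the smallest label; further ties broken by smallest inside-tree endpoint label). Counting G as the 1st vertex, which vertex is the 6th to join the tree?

C

Prim's algorithm from G:
Step 1: frontier [D G 3, C G 5, G H 5, E G 9] → take D G (3); add D.
Step 2: frontier [D E 3, D F 3, C D 7, D H 8, C G 5, G H 5, E G 9] → take D E (3); add E.
Step 3: frontier [D F 3, C D 7, D H 8, E H 3, E F 17, C G 5, G H 5] → take D F (3); add F.
Step 4: frontier [C D 7, D H 8, E H 3, F H 13, C G 5, G H 5] → take E H (3); add H.
Step 5: frontier [C D 7, C G 5] → take C G (5); add C.
Vertex order: G, D, E, F, H, C. The 6th vertex is C.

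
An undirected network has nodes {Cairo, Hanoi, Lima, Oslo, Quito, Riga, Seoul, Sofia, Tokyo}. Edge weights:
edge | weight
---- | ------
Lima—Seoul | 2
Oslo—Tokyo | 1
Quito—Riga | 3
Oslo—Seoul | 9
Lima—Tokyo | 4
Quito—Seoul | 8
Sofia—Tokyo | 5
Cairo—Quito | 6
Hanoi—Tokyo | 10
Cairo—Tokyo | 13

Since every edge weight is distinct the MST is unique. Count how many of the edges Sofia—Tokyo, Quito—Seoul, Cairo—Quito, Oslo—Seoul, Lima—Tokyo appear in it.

Sort edges by weight, then run Kruskal:
Oslo—Tokyo (1): add — endpoints in different components.
Lima—Seoul (2): add — endpoints in different components.
Quito—Riga (3): add — endpoints in different components.
Lima—Tokyo (4): add — endpoints in different components.
Sofia—Tokyo (5): add — endpoints in different components.
Cairo—Quito (6): add — endpoints in different components.
Quito—Seoul (8): add — endpoints in different components.
Oslo—Seoul (9): skip — Seoul and Oslo already connected.
Hanoi—Tokyo (10): add — endpoints in different components.
MST edge set: {Oslo—Tokyo, Lima—Seoul, Quito—Riga, Lima—Tokyo, Sofia—Tokyo, Cairo—Quito, Quito—Seoul, Hanoi—Tokyo}.
Of the listed edges, {Sofia—Tokyo, Quito—Seoul, Cairo—Quito, Lima—Tokyo} are in the MST → 4.

4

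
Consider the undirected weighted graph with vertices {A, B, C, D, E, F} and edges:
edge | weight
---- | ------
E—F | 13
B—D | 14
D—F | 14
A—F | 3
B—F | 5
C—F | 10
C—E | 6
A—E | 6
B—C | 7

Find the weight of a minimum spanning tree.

34

Kruskal's algorithm — process edges by increasing weight (ties by edge label):
A—F (3): add. Components now {A,F} {B} {C} {D} {E}
B—F (5): add. Components now {A,B,F} {C} {D} {E}
A—E (6): add. Components now {A,B,E,F} {C} {D}
C—E (6): add. Components now {A,B,C,E,F} {D}
B—C (7): skip — B and C already connected.
C—F (10): skip — C and F already connected.
E—F (13): skip — E and F already connected.
B—D (14): add. Components now {A,B,C,D,E,F}
MST edges: A—F, B—F, A—E, C—E, B—D; total weight 3+5+6+6+14 = 34.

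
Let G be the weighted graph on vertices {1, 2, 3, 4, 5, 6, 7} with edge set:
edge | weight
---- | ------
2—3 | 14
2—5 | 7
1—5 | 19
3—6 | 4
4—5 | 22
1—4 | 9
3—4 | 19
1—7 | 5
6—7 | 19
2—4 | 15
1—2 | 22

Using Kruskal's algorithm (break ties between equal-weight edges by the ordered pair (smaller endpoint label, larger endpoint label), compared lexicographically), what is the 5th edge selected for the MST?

2-3

Sort edges by weight, then run Kruskal:
3—6 (4): add. Components now {1} {2} {3,6} {4} {5} {7}
1—7 (5): add. Components now {1,7} {2} {3,6} {4} {5}
2—5 (7): add. Components now {1,7} {2,5} {3,6} {4}
1—4 (9): add. Components now {1,4,7} {2,5} {3,6}
2—3 (14): add. Components now {1,4,7} {2,3,5,6}
2—4 (15): add. Components now {1,2,3,4,5,6,7}
The 5th edge added is 2—3.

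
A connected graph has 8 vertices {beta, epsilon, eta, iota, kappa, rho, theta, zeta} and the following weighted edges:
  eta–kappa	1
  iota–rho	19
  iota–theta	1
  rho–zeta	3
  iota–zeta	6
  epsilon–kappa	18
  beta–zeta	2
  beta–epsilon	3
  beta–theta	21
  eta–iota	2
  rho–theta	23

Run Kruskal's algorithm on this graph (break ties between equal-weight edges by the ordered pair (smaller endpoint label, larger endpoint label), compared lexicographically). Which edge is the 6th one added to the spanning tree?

rho-zeta

Kruskal: consider edges lightest-first.
eta–kappa (1): add — endpoints in different components.
iota–theta (1): add — endpoints in different components.
beta–zeta (2): add — endpoints in different components.
eta–iota (2): add — endpoints in different components.
beta–epsilon (3): add — endpoints in different components.
rho–zeta (3): add — endpoints in different components.
iota–zeta (6): add — endpoints in different components.
The 6th edge added is rho–zeta.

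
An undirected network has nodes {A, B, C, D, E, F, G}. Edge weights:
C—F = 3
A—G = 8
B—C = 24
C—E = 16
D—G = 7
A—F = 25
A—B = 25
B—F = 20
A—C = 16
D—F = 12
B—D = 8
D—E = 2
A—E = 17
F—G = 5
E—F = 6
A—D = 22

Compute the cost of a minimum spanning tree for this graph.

Prim, starting at A.
Step 1: cheapest edge leaving the tree is A—G (8); add G.
Step 2: cheapest edge leaving the tree is F—G (5); add F.
Step 3: cheapest edge leaving the tree is C—F (3); add C.
Step 4: cheapest edge leaving the tree is E—F (6); add E.
Step 5: cheapest edge leaving the tree is D—E (2); add D.
Step 6: cheapest edge leaving the tree is B—D (8); add B.
MST edges: A—G, F—G, C—F, E—F, D—E, B—D; total weight 8+5+3+6+2+8 = 32.

32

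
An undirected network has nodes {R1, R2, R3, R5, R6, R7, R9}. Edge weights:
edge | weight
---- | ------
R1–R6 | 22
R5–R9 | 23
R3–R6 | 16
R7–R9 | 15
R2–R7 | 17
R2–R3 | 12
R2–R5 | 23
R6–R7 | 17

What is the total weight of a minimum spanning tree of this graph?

105

Prim's algorithm from R3:
Step 1: cheapest edge leaving the tree is R2–R3 (12); add R2.
Step 2: cheapest edge leaving the tree is R3–R6 (16); add R6.
Step 3: cheapest edge leaving the tree is R2–R7 (17); add R7.
Step 4: cheapest edge leaving the tree is R7–R9 (15); add R9.
Step 5: cheapest edge leaving the tree is R1–R6 (22); add R1.
Step 6: cheapest edge leaving the tree is R2–R5 (23); add R5.
MST edges: R2–R3, R3–R6, R2–R7, R7–R9, R1–R6, R2–R5; total weight 12+16+17+15+22+23 = 105.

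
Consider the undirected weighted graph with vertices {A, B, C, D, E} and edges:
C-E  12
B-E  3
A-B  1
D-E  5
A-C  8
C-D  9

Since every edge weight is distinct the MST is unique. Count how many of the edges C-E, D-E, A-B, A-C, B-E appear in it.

4

Kruskal's algorithm — process edges by increasing weight (ties by edge label):
A-B (1): add — endpoints in different components.
B-E (3): add — endpoints in different components.
D-E (5): add — endpoints in different components.
A-C (8): add — endpoints in different components.
MST edge set: {A-B, B-E, D-E, A-C}.
Of the listed edges, {D-E, A-B, A-C, B-E} are in the MST → 4.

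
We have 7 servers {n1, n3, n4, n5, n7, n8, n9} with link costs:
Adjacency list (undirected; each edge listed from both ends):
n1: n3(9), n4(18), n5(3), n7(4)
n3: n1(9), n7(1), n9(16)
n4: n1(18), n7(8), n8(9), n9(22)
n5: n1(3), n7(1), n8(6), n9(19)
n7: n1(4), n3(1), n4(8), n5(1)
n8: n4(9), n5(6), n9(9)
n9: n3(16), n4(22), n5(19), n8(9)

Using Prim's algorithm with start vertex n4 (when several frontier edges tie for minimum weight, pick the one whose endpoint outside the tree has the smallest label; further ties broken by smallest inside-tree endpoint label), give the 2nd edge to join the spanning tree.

Prim, starting at n4.
Step 1: frontier [n4-n7 8, n4-n8 9, n1-n4 18, n4-n9 22] → take n4-n7 (8); add n7.
Step 2: frontier [n4-n8 9, n1-n4 18, n4-n9 22, n3-n7 1, n5-n7 1, n1-n7 4] → take n3-n7 (1); add n3.
Step 3: frontier [n1-n3 9, n3-n9 16, n4-n8 9, n1-n4 18, n4-n9 22, n5-n7 1, n1-n7 4] → take n5-n7 (1); add n5.
Step 4: frontier [n1-n3 9, n3-n9 16, n4-n8 9, n1-n4 18, n4-n9 22, n1-n5 3, n5-n8 6, n5-n9 19, n1-n7 4] → take n1-n5 (3); add n1.
Step 5: frontier [n3-n9 16, n4-n8 9, n4-n9 22, n5-n8 6, n5-n9 19] → take n5-n8 (6); add n8.
Step 6: frontier [n3-n9 16, n4-n9 22, n5-n9 19, n8-n9 9] → take n8-n9 (9); add n9.
The 2nd edge added is n3-n7.

n3-n7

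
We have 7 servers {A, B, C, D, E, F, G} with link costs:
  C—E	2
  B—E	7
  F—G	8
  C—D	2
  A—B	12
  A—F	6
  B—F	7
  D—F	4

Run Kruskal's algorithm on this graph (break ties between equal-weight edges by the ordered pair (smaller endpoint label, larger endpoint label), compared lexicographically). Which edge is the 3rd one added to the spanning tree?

D-F

Kruskal's algorithm — process edges by increasing weight (ties by edge label):
C—D (2): add. Components now {A} {B} {C,D} {E} {F} {G}
C—E (2): add. Components now {A} {B} {C,D,E} {F} {G}
D—F (4): add. Components now {A} {B} {C,D,E,F} {G}
A—F (6): add. Components now {A,C,D,E,F} {B} {G}
B—E (7): add. Components now {A,B,C,D,E,F} {G}
B—F (7): skip — B and F already connected.
F—G (8): add. Components now {A,B,C,D,E,F,G}
The 3rd edge added is D—F.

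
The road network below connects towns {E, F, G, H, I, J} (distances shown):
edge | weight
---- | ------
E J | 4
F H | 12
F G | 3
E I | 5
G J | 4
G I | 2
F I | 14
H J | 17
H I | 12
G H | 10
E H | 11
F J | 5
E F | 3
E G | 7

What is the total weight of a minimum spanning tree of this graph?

Grow the tree from J using Prim:
Step 1: frontier [E J 4, G J 4, F J 5, H J 17] → take E J (4); add E.
Step 2: frontier [E F 3, E I 5, E G 7, E H 11, G J 4, F J 5, H J 17] → take E F (3); add F.
Step 3: frontier [E I 5, E G 7, E H 11, F G 3, F H 12, F I 14, G J 4, H J 17] → take F G (3); add G.
Step 4: frontier [E I 5, E H 11, F H 12, F I 14, G I 2, G H 10, H J 17] → take G I (2); add I.
Step 5: frontier [E H 11, F H 12, G H 10, H I 12, H J 17] → take G H (10); add H.
MST edges: E J, E F, F G, G I, G H; total weight 4+3+3+2+10 = 22.

22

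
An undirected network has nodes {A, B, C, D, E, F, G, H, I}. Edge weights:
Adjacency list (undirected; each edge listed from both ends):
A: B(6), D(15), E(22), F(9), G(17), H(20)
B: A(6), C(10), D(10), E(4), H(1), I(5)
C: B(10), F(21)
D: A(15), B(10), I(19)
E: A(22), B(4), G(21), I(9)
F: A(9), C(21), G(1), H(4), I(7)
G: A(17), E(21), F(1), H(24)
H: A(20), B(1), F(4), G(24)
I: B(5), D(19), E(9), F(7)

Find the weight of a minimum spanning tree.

Prim, starting at E.
Step 1: cheapest edge leaving the tree is B-E (4); add B.
Step 2: cheapest edge leaving the tree is B-H (1); add H.
Step 3: cheapest edge leaving the tree is F-H (4); add F.
Step 4: cheapest edge leaving the tree is F-G (1); add G.
Step 5: cheapest edge leaving the tree is B-I (5); add I.
Step 6: cheapest edge leaving the tree is A-B (6); add A.
Step 7: cheapest edge leaving the tree is B-C (10); add C.
Step 8: cheapest edge leaving the tree is B-D (10); add D.
MST edges: B-E, B-H, F-H, F-G, B-I, A-B, B-C, B-D; total weight 4+1+4+1+5+6+10+10 = 41.

41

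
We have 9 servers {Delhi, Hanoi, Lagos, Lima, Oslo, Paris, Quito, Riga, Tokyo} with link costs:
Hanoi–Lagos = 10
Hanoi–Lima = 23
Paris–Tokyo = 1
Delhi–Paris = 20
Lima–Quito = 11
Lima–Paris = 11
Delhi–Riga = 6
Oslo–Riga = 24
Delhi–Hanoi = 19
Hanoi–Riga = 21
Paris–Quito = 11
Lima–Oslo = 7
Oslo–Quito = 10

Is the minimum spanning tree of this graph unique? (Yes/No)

Kruskal: consider edges lightest-first.
Paris–Tokyo (1): add — endpoints in different components.
Delhi–Riga (6): add — endpoints in different components.
Lima–Oslo (7): add — endpoints in different components.
Hanoi–Lagos (10): add — endpoints in different components.
Oslo–Quito (10): add — endpoints in different components.
Lima–Paris (11): add — endpoints in different components.
Lima–Quito (11): skip — Quito and Lima already connected.
Paris–Quito (11): skip — Paris and Quito already connected.
Delhi–Hanoi (19): add — endpoints in different components.
Delhi–Paris (20): add — endpoints in different components.
Non-tree edge Paris–Quito has weight 11, equal to the heaviest edge on its tree cycle — swapping gives another MST of the same weight. Not unique.

No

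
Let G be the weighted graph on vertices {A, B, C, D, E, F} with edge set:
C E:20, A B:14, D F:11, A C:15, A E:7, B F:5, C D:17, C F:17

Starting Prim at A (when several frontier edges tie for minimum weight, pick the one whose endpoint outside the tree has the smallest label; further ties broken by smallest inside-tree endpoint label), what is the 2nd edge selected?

A-B

Grow the tree from A using Prim:
Step 1: frontier [A E 7, A B 14, A C 15] → take A E (7); add E.
Step 2: frontier [A B 14, A C 15, C E 20] → take A B (14); add B.
Step 3: frontier [A C 15, B F 5, C E 20] → take B F (5); add F.
Step 4: frontier [A C 15, C E 20, D F 11, C F 17] → take D F (11); add D.
Step 5: frontier [A C 15, C D 17, C E 20, C F 17] → take A C (15); add C.
The 2nd edge added is A B.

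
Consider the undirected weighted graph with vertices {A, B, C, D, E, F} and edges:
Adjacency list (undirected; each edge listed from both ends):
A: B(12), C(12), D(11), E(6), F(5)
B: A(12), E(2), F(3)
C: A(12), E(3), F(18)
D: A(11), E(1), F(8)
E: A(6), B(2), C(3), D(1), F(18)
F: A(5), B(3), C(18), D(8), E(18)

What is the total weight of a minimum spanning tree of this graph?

Kruskal's algorithm — process edges by increasing weight (ties by edge label):
D-E (1): add — endpoints in different components.
B-E (2): add — endpoints in different components.
B-F (3): add — endpoints in different components.
C-E (3): add — endpoints in different components.
A-F (5): add — endpoints in different components.
MST edges: D-E, B-E, B-F, C-E, A-F; total weight 1+2+3+3+5 = 14.

14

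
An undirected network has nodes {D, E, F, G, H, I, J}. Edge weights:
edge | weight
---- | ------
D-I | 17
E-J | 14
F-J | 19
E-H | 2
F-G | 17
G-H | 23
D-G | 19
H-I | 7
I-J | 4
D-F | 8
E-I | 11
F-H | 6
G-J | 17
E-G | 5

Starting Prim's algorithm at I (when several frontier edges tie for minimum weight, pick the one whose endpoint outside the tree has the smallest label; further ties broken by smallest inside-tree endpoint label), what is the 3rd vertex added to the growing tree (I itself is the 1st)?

Grow the tree from I using Prim:
Step 1: cheapest edge leaving the tree is I-J (4); add J.
Step 2: cheapest edge leaving the tree is H-I (7); add H.
Step 3: cheapest edge leaving the tree is E-H (2); add E.
Step 4: cheapest edge leaving the tree is E-G (5); add G.
Step 5: cheapest edge leaving the tree is F-H (6); add F.
Step 6: cheapest edge leaving the tree is D-F (8); add D.
Vertex order: I, J, H, E, G, F, D. The 3rd vertex is H.

H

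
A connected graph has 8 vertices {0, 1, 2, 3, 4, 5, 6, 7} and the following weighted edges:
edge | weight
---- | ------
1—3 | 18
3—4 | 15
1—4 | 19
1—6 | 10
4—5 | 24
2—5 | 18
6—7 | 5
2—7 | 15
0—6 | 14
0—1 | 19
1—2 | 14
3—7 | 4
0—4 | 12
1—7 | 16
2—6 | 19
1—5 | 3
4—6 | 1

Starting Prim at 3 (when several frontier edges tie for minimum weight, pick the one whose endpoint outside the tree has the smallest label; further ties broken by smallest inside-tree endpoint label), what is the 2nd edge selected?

Prim, starting at 3.
Step 1: cheapest edge leaving the tree is 3—7 (4); add 7.
Step 2: cheapest edge leaving the tree is 6—7 (5); add 6.
Step 3: cheapest edge leaving the tree is 4—6 (1); add 4.
Step 4: cheapest edge leaving the tree is 1—6 (10); add 1.
Step 5: cheapest edge leaving the tree is 1—5 (3); add 5.
Step 6: cheapest edge leaving the tree is 0—4 (12); add 0.
Step 7: cheapest edge leaving the tree is 1—2 (14); add 2.
The 2nd edge added is 6—7.

6-7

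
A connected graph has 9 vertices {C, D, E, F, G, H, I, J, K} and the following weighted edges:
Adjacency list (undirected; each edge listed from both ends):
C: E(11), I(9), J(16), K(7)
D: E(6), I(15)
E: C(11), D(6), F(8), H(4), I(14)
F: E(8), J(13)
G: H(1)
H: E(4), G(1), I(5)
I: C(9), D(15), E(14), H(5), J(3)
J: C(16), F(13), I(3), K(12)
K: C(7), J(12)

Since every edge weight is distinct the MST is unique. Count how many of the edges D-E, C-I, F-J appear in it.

2

Kruskal's algorithm — process edges by increasing weight (ties by edge label):
G-H (1): add — endpoints in different components.
I-J (3): add — endpoints in different components.
E-H (4): add — endpoints in different components.
H-I (5): add — endpoints in different components.
D-E (6): add — endpoints in different components.
C-K (7): add — endpoints in different components.
E-F (8): add — endpoints in different components.
C-I (9): add — endpoints in different components.
MST edge set: {G-H, I-J, E-H, H-I, D-E, C-K, E-F, C-I}.
Of the listed edges, {D-E, C-I} are in the MST → 2.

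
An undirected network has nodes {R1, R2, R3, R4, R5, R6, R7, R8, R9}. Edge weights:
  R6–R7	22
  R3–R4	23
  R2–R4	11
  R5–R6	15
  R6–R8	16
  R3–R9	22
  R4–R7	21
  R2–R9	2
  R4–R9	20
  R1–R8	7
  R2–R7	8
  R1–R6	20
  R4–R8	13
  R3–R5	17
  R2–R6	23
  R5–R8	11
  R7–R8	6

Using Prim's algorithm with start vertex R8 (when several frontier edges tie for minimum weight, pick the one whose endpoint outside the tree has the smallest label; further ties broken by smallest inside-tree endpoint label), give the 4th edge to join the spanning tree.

Grow the tree from R8 using Prim:
Step 1: cheapest edge leaving the tree is R7–R8 (6); add R7.
Step 2: cheapest edge leaving the tree is R1–R8 (7); add R1.
Step 3: cheapest edge leaving the tree is R2–R7 (8); add R2.
Step 4: cheapest edge leaving the tree is R2–R9 (2); add R9.
Step 5: cheapest edge leaving the tree is R2–R4 (11); add R4.
Step 6: cheapest edge leaving the tree is R5–R8 (11); add R5.
Step 7: cheapest edge leaving the tree is R5–R6 (15); add R6.
Step 8: cheapest edge leaving the tree is R3–R5 (17); add R3.
The 4th edge added is R2–R9.

R2-R9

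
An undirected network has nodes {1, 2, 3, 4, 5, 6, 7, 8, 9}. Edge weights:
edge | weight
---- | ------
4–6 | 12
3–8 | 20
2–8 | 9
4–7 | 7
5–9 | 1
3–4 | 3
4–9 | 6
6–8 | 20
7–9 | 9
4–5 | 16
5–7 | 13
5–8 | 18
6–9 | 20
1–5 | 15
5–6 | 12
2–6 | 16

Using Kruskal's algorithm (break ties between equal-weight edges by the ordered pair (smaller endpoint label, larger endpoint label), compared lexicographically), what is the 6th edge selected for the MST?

Kruskal: consider edges lightest-first.
5–9 (1): add — endpoints in different components.
3–4 (3): add — endpoints in different components.
4–9 (6): add — endpoints in different components.
4–7 (7): add — endpoints in different components.
2–8 (9): add — endpoints in different components.
7–9 (9): skip — 7 and 9 already connected.
4–6 (12): add — endpoints in different components.
5–6 (12): skip — 5 and 6 already connected.
5–7 (13): skip — 5 and 7 already connected.
1–5 (15): add — endpoints in different components.
2–6 (16): add — endpoints in different components.
The 6th edge added is 4–6.

4-6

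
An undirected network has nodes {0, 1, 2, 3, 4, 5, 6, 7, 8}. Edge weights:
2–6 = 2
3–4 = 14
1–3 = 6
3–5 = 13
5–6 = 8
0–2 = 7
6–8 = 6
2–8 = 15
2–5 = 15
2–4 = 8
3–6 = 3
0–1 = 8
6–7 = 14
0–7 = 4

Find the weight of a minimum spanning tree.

Prim, starting at 2.
Step 1: frontier [2–6 2, 0–2 7, 2–4 8, 2–5 15, 2–8 15] → take 2–6 (2); add 6.
Step 2: frontier [0–2 7, 2–4 8, 2–5 15, 2–8 15, 3–6 3, 6–8 6, 5–6 8, 6–7 14] → take 3–6 (3); add 3.
Step 3: frontier [0–2 7, 2–4 8, 2–5 15, 2–8 15, 1–3 6, 3–5 13, 3–4 14, 6–8 6, 5–6 8, 6–7 14] → take 1–3 (6); add 1.
Step 4: frontier [0–1 8, 0–2 7, 2–4 8, 2–5 15, 2–8 15, 3–5 13, 3–4 14, 6–8 6, 5–6 8, 6–7 14] → take 6–8 (6); add 8.
Step 5: frontier [0–1 8, 0–2 7, 2–4 8, 2–5 15, 3–5 13, 3–4 14, 5–6 8, 6–7 14] → take 0–2 (7); add 0.
Step 6: frontier [0–7 4, 2–4 8, 2–5 15, 3–5 13, 3–4 14, 5–6 8, 6–7 14] → take 0–7 (4); add 7.
Step 7: frontier [2–4 8, 2–5 15, 3–5 13, 3–4 14, 5–6 8] → take 2–4 (8); add 4.
Step 8: frontier [2–5 15, 3–5 13, 5–6 8] → take 5–6 (8); add 5.
MST edges: 2–6, 3–6, 1–3, 6–8, 0–2, 0–7, 2–4, 5–6; total weight 2+3+6+6+7+4+8+8 = 44.

44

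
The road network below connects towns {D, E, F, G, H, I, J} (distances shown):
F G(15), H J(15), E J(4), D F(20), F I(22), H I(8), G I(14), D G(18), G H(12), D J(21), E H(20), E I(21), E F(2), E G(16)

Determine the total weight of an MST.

Prim, starting at I.
Step 1: frontier [H I 8, G I 14, E I 21, F I 22] → take H I (8); add H.
Step 2: frontier [G H 12, H J 15, E H 20, G I 14, E I 21, F I 22] → take G H (12); add G.
Step 3: frontier [F G 15, E G 16, D G 18, H J 15, E H 20, E I 21, F I 22] → take F G (15); add F.
Step 4: frontier [E F 2, D F 20, E G 16, D G 18, H J 15, E H 20, E I 21] → take E F (2); add E.
Step 5: frontier [E J 4, D F 20, D G 18, H J 15] → take E J (4); add J.
Step 6: frontier [D F 20, D G 18, D J 21] → take D G (18); add D.
MST edges: H I, G H, F G, E F, E J, D G; total weight 8+12+15+2+4+18 = 59.

59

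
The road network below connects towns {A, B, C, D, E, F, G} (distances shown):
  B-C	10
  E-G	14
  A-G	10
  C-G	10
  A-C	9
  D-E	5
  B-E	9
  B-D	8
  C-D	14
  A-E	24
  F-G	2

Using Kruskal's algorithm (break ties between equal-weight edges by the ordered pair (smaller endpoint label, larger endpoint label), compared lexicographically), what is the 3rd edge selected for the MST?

B-D

Kruskal's algorithm — process edges by increasing weight (ties by edge label):
F-G (2): add — endpoints in different components.
D-E (5): add — endpoints in different components.
B-D (8): add — endpoints in different components.
A-C (9): add — endpoints in different components.
B-E (9): skip — B and E already connected.
A-G (10): add — endpoints in different components.
B-C (10): add — endpoints in different components.
The 3rd edge added is B-D.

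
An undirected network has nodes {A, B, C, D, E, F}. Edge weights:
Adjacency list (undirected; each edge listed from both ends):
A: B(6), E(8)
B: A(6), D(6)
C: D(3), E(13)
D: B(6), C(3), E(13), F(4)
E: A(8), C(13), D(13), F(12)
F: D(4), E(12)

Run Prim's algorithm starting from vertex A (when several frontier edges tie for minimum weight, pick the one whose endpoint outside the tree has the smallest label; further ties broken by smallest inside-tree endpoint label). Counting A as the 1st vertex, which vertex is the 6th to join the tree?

Prim, starting at A.
Step 1: cheapest edge leaving the tree is A–B (6); add B.
Step 2: cheapest edge leaving the tree is B–D (6); add D.
Step 3: cheapest edge leaving the tree is C–D (3); add C.
Step 4: cheapest edge leaving the tree is D–F (4); add F.
Step 5: cheapest edge leaving the tree is A–E (8); add E.
Vertex order: A, B, D, C, F, E. The 6th vertex is E.

E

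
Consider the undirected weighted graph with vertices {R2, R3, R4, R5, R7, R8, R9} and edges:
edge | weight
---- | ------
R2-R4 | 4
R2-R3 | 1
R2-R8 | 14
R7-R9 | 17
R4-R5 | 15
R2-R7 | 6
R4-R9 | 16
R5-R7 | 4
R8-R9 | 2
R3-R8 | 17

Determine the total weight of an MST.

Kruskal's algorithm — process edges by increasing weight (ties by edge label):
R2-R3 (1): add — endpoints in different components.
R8-R9 (2): add — endpoints in different components.
R2-R4 (4): add — endpoints in different components.
R5-R7 (4): add — endpoints in different components.
R2-R7 (6): add — endpoints in different components.
R2-R8 (14): add — endpoints in different components.
MST edges: R2-R3, R8-R9, R2-R4, R5-R7, R2-R7, R2-R8; total weight 1+2+4+4+6+14 = 31.

31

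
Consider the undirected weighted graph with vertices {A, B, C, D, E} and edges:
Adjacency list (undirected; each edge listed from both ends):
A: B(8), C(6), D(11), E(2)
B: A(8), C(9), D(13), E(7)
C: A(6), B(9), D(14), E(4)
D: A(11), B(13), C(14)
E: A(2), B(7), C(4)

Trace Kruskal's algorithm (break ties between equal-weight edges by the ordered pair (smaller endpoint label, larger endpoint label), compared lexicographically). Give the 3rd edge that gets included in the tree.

B-E

Kruskal's algorithm — process edges by increasing weight (ties by edge label):
A—E (2): add. Components now {A,E} {B} {C} {D}
C—E (4): add. Components now {A,C,E} {B} {D}
A—C (6): skip — A and C already connected.
B—E (7): add. Components now {A,B,C,E} {D}
A—B (8): skip — A and B already connected.
B—C (9): skip — B and C already connected.
A—D (11): add. Components now {A,B,C,D,E}
The 3rd edge added is B—E.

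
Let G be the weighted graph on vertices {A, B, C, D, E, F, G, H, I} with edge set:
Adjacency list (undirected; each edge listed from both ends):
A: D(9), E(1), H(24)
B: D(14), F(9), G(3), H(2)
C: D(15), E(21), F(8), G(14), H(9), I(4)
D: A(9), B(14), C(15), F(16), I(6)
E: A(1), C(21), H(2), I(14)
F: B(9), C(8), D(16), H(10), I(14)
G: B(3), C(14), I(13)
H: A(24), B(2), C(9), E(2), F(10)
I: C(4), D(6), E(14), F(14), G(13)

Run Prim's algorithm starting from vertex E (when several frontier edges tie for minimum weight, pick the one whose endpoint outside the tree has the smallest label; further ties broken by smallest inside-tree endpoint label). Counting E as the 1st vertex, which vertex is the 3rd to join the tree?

H

Grow the tree from E using Prim:
Step 1: cheapest edge leaving the tree is A–E (1); add A.
Step 2: cheapest edge leaving the tree is E–H (2); add H.
Step 3: cheapest edge leaving the tree is B–H (2); add B.
Step 4: cheapest edge leaving the tree is B–G (3); add G.
Step 5: cheapest edge leaving the tree is C–H (9); add C.
Step 6: cheapest edge leaving the tree is C–I (4); add I.
Step 7: cheapest edge leaving the tree is D–I (6); add D.
Step 8: cheapest edge leaving the tree is C–F (8); add F.
Vertex order: E, A, H, B, G, C, I, D, F. The 3rd vertex is H.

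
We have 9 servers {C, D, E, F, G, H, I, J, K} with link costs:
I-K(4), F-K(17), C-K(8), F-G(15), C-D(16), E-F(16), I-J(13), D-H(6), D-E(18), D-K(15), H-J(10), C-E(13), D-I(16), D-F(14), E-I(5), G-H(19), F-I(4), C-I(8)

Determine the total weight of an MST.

Sort edges by weight, then run Kruskal:
F-I (4): add — endpoints in different components.
I-K (4): add — endpoints in different components.
E-I (5): add — endpoints in different components.
D-H (6): add — endpoints in different components.
C-I (8): add — endpoints in different components.
C-K (8): skip — C and K already connected.
H-J (10): add — endpoints in different components.
C-E (13): skip — C and E already connected.
I-J (13): add — endpoints in different components.
D-F (14): skip — D and F already connected.
D-K (15): skip — D and K already connected.
F-G (15): add — endpoints in different components.
MST edges: F-I, I-K, E-I, D-H, C-I, H-J, I-J, F-G; total weight 4+4+5+6+8+10+13+15 = 65.

65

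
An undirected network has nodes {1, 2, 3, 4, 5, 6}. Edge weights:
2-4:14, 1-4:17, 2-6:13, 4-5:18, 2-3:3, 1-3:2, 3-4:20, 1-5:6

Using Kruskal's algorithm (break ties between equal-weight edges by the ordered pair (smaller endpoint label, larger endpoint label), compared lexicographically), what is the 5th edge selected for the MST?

Kruskal's algorithm — process edges by increasing weight (ties by edge label):
1-3 (2): add — endpoints in different components.
2-3 (3): add — endpoints in different components.
1-5 (6): add — endpoints in different components.
2-6 (13): add — endpoints in different components.
2-4 (14): add — endpoints in different components.
The 5th edge added is 2-4.

2-4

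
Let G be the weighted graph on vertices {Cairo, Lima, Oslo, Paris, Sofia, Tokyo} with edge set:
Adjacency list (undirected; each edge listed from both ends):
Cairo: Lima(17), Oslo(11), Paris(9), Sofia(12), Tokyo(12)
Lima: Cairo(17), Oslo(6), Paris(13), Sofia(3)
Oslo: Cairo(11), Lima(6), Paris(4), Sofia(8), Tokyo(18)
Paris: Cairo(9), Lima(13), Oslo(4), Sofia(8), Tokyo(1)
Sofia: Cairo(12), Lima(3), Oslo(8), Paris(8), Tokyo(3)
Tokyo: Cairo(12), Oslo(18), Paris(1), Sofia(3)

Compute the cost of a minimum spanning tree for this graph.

Prim, starting at Oslo.
Step 1: frontier [Oslo-Paris 4, Lima-Oslo 6, Oslo-Sofia 8, Cairo-Oslo 11, Oslo-Tokyo 18] → take Oslo-Paris (4); add Paris.
Step 2: frontier [Lima-Oslo 6, Oslo-Sofia 8, Cairo-Oslo 11, Oslo-Tokyo 18, Paris-Tokyo 1, Paris-Sofia 8, Cairo-Paris 9, Lima-Paris 13] → take Paris-Tokyo (1); add Tokyo.
Step 3: frontier [Lima-Oslo 6, Oslo-Sofia 8, Cairo-Oslo 11, Paris-Sofia 8, Cairo-Paris 9, Lima-Paris 13, Sofia-Tokyo 3, Cairo-Tokyo 12] → take Sofia-Tokyo (3); add Sofia.
Step 4: frontier [Lima-Oslo 6, Cairo-Oslo 11, Cairo-Paris 9, Lima-Paris 13, Lima-Sofia 3, Cairo-Sofia 12, Cairo-Tokyo 12] → take Lima-Sofia (3); add Lima.
Step 5: frontier [Cairo-Lima 17, Cairo-Oslo 11, Cairo-Paris 9, Cairo-Sofia 12, Cairo-Tokyo 12] → take Cairo-Paris (9); add Cairo.
MST edges: Oslo-Paris, Paris-Tokyo, Sofia-Tokyo, Lima-Sofia, Cairo-Paris; total weight 4+1+3+3+9 = 20.

20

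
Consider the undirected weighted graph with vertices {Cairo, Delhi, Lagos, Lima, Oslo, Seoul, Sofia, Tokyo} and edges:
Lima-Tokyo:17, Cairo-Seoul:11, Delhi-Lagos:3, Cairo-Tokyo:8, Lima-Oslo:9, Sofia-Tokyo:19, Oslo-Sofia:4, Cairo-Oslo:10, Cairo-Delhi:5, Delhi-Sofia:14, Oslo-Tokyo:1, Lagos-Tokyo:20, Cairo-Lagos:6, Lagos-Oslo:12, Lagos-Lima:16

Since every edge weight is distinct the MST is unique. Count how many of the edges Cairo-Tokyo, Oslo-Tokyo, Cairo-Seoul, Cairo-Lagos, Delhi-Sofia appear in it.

Kruskal: consider edges lightest-first.
Oslo-Tokyo (1): add — endpoints in different components.
Delhi-Lagos (3): add — endpoints in different components.
Oslo-Sofia (4): add — endpoints in different components.
Cairo-Delhi (5): add — endpoints in different components.
Cairo-Lagos (6): skip — Lagos and Cairo already connected.
Cairo-Tokyo (8): add — endpoints in different components.
Lima-Oslo (9): add — endpoints in different components.
Cairo-Oslo (10): skip — Oslo and Cairo already connected.
Cairo-Seoul (11): add — endpoints in different components.
MST edge set: {Oslo-Tokyo, Delhi-Lagos, Oslo-Sofia, Cairo-Delhi, Cairo-Tokyo, Lima-Oslo, Cairo-Seoul}.
Of the listed edges, {Cairo-Tokyo, Oslo-Tokyo, Cairo-Seoul} are in the MST → 3.

3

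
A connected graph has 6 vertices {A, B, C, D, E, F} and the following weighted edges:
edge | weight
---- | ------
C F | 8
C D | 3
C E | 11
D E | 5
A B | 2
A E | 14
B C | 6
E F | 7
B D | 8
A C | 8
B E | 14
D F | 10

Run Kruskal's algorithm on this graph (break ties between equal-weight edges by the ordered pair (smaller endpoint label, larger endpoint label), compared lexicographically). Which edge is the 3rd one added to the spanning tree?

D-E

Kruskal's algorithm — process edges by increasing weight (ties by edge label):
A B (2): add. Components now {A,B} {C} {D} {E} {F}
C D (3): add. Components now {A,B} {C,D} {E} {F}
D E (5): add. Components now {A,B} {C,D,E} {F}
B C (6): add. Components now {A,B,C,D,E} {F}
E F (7): add. Components now {A,B,C,D,E,F}
The 3rd edge added is D E.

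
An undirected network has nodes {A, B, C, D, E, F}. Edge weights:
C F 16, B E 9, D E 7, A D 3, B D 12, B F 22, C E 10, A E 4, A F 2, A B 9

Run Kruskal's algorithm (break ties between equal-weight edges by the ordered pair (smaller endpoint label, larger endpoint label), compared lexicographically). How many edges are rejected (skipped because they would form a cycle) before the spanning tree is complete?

Kruskal: consider edges lightest-first.
A F (2): add — endpoints in different components.
A D (3): add — endpoints in different components.
A E (4): add — endpoints in different components.
D E (7): skip — D and E already connected.
A B (9): add — endpoints in different components.
B E (9): skip — B and E already connected.
C E (10): add — endpoints in different components.
Edges rejected before the tree was complete: 2.

2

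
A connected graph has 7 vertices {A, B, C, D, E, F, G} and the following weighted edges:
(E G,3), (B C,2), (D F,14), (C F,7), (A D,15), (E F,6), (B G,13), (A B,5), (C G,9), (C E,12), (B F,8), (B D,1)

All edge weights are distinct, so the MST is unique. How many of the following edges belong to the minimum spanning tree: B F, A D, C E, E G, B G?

Kruskal: consider edges lightest-first.
B D (1): add. Components now {A} {B,D} {C} {E} {F} {G}
B C (2): add. Components now {A} {B,C,D} {E} {F} {G}
E G (3): add. Components now {A} {B,C,D} {E,G} {F}
A B (5): add. Components now {A,B,C,D} {E,G} {F}
E F (6): add. Components now {A,B,C,D} {E,F,G}
C F (7): add. Components now {A,B,C,D,E,F,G}
MST edge set: {B D, B C, E G, A B, E F, C F}.
Of the listed edges, {E G} are in the MST → 1.

1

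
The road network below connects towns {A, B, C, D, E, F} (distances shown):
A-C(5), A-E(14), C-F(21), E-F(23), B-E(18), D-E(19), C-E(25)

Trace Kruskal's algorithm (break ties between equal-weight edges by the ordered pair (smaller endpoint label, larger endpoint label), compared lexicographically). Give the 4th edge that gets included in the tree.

Sort edges by weight, then run Kruskal:
A-C (5): add. Components now {A,C} {B} {D} {E} {F}
A-E (14): add. Components now {A,C,E} {B} {D} {F}
B-E (18): add. Components now {A,B,C,E} {D} {F}
D-E (19): add. Components now {A,B,C,D,E} {F}
C-F (21): add. Components now {A,B,C,D,E,F}
The 4th edge added is D-E.

D-E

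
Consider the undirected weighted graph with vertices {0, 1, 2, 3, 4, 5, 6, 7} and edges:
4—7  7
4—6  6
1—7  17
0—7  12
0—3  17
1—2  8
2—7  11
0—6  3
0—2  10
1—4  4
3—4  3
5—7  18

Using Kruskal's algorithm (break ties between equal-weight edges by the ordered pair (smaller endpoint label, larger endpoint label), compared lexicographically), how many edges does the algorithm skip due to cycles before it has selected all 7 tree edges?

Kruskal's algorithm — process edges by increasing weight (ties by edge label):
0—6 (3): add — endpoints in different components.
3—4 (3): add — endpoints in different components.
1—4 (4): add — endpoints in different components.
4—6 (6): add — endpoints in different components.
4—7 (7): add — endpoints in different components.
1—2 (8): add — endpoints in different components.
0—2 (10): skip — 0 and 2 already connected.
2—7 (11): skip — 2 and 7 already connected.
0—7 (12): skip — 0 and 7 already connected.
0—3 (17): skip — 0 and 3 already connected.
1—7 (17): skip — 1 and 7 already connected.
5—7 (18): add — endpoints in different components.
Edges rejected before the tree was complete: 5.

5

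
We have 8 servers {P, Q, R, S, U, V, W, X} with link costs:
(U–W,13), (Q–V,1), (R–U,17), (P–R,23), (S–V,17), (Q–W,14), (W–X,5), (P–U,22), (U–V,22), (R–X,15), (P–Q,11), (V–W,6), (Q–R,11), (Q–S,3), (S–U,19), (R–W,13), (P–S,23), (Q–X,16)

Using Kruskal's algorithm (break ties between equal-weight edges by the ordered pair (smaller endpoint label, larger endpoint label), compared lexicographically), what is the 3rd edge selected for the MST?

Sort edges by weight, then run Kruskal:
Q–V (1): add — endpoints in different components.
Q–S (3): add — endpoints in different components.
W–X (5): add — endpoints in different components.
V–W (6): add — endpoints in different components.
P–Q (11): add — endpoints in different components.
Q–R (11): add — endpoints in different components.
R–W (13): skip — R and W already connected.
U–W (13): add — endpoints in different components.
The 3rd edge added is W–X.

W-X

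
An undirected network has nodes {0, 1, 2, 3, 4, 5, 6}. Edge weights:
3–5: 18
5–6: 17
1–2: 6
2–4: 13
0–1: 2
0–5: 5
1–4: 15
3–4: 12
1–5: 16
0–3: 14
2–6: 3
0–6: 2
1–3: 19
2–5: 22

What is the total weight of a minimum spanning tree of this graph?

Kruskal's algorithm — process edges by increasing weight (ties by edge label):
0–1 (2): add — endpoints in different components.
0–6 (2): add — endpoints in different components.
2–6 (3): add — endpoints in different components.
0–5 (5): add — endpoints in different components.
1–2 (6): skip — 1 and 2 already connected.
3–4 (12): add — endpoints in different components.
2–4 (13): add — endpoints in different components.
MST edges: 0–1, 0–6, 2–6, 0–5, 3–4, 2–4; total weight 2+2+3+5+12+13 = 37.

37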